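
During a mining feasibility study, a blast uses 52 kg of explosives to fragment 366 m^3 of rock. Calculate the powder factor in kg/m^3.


0.1421 kg/m^3

Powder factor = explosive mass / rock volume
= 52 / 366
= 0.1421 kg/m^3


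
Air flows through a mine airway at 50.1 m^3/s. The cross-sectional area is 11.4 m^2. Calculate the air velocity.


Velocity = flow rate / cross-sectional area
= 50.1 / 11.4
= 4.3947 m/s

4.3947 m/s


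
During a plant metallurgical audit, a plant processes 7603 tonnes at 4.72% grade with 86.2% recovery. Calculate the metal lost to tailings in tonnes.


Total metal in feed:
= 7603 * 4.72 / 100 = 358.8616 tonnes
Metal recovered:
= 358.8616 * 86.2 / 100 = 309.3386992 tonnes
Metal lost to tailings:
= 358.8616 - 309.3386992
= 49.5229 tonnes

49.5229 tonnes


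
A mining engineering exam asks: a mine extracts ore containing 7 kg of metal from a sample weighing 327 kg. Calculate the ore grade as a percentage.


Ore grade = (metal mass / ore mass) * 100
= (7 / 327) * 100
= 0.02140672783 * 100
= 2.1407%

2.1407%


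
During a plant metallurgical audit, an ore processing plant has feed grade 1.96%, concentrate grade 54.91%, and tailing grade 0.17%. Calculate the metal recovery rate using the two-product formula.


91.6102%

Using the two-product formula:
R = 100 * c * (f - t) / (f * (c - t))
Numerator = 100 * 54.91 * (1.96 - 0.17)
= 100 * 54.91 * 1.79
= 9828.89
Denominator = 1.96 * (54.91 - 0.17)
= 1.96 * 54.74
= 107.2904
R = 9828.89 / 107.2904
= 91.6102%


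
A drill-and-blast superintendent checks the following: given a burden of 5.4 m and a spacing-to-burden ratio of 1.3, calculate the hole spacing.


7.02 m

Spacing = burden * ratio
= 5.4 * 1.3
= 7.02 m


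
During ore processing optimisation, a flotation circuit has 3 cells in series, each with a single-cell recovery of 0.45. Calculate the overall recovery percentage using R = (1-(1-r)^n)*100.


83.3625%

Complement of single-cell recovery:
1 - r = 1 - 0.45 = 0.55
Raise to power n:
(1 - r)^3 = 0.55^3 = 0.166375
Overall recovery:
R = (1 - 0.166375) * 100
= 83.3625%


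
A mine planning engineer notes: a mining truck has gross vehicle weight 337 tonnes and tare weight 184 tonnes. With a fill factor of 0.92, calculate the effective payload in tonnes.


Maximum payload = gross - tare
= 337 - 184 = 153 tonnes
Effective payload = max payload * fill factor
= 153 * 0.92
= 140.76 tonnes

140.76 tonnes


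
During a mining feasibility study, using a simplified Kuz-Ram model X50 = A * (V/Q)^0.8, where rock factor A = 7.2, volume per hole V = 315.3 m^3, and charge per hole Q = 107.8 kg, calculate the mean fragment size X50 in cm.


16.9909 cm

Compute V/Q:
V/Q = 315.3 / 107.8 = 2.924860853
Raise to the power 0.8:
(V/Q)^0.8 = 2.924860853^0.8 = 2.359848746
Multiply by A:
X50 = 7.2 * 2.359848746
= 16.9909 cm


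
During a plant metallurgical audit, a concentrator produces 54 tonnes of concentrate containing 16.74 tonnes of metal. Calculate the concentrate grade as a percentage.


31.0%

Grade = (metal in concentrate / concentrate mass) * 100
= (16.74 / 54) * 100
= 0.31 * 100
= 31.0%


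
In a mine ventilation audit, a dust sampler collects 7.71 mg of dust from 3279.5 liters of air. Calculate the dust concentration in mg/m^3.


Convert liters to m^3: 1 m^3 = 1000 L
Concentration = mass / volume * 1000
= 7.71 / 3279.5 * 1000
= 0.002350968135 * 1000
= 2.351 mg/m^3

2.351 mg/m^3


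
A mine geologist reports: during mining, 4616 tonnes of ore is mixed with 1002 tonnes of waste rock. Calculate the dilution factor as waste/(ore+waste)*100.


Total material = ore + waste
= 4616 + 1002 = 5618 tonnes
Dilution = waste / total * 100
= 1002 / 5618 * 100
= 0.1783552866 * 100
= 17.8355%

17.8355%


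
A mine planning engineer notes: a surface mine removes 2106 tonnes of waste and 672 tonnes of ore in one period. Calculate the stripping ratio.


3.1339

Stripping ratio = waste tonnage / ore tonnage
= 2106 / 672
= 3.1339


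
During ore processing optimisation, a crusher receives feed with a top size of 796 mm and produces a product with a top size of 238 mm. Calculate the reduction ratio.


Reduction ratio = feed size / product size
= 796 / 238
= 3.3445

3.3445


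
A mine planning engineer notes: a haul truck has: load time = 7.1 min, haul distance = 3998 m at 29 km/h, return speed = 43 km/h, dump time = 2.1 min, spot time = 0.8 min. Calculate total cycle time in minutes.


23.8503 min

Convert haul speed to m/min: 29 * 1000/60 = 483.3333333 m/min
Haul time = 3998 / 483.3333333 = 8.271724138 min
Convert return speed to m/min: 43 * 1000/60 = 716.6666667 m/min
Return time = 3998 / 716.6666667 = 5.578604651 min
Total cycle time:
= 7.1 + 8.271724138 + 2.1 + 5.578604651 + 0.8
= 23.8503 min


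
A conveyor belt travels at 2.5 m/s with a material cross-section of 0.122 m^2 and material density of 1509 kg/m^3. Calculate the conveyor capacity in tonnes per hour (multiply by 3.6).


Volumetric flow = speed * area
= 2.5 * 0.122 = 0.305 m^3/s
Mass flow = volumetric * density
= 0.305 * 1509 = 460.245 kg/s
Convert to t/h: multiply by 3.6
Capacity = 460.245 * 3.6
= 1656.882 t/h

1656.882 t/h


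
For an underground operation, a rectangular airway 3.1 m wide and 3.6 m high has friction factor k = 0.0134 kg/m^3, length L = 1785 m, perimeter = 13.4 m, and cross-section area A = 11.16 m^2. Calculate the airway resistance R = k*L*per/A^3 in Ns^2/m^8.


Compute the numerator:
k * L * per = 0.0134 * 1785 * 13.4
= 320.5146
Compute the denominator:
A^3 = 11.16^3 = 1389.928896
Resistance:
R = 320.5146 / 1389.928896
= 0.2306 Ns^2/m^8

0.2306 Ns^2/m^8


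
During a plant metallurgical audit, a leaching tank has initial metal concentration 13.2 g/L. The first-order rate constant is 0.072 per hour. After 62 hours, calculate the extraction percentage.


98.8484%

Compute the exponent:
-k * t = -0.072 * 62 = -4.464
Remaining concentration:
C = 13.2 * exp(-4.464)
= 13.2 * 0.01151620621
= 0.152013922 g/L
Extracted = 13.2 - 0.152013922 = 13.04798608 g/L
Extraction % = 13.04798608 / 13.2 * 100
= 98.8484%


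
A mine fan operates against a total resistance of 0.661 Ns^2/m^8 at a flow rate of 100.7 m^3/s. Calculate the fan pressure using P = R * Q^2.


Compute Q^2:
Q^2 = 100.7^2 = 10140.49
Compute pressure:
P = R * Q^2 = 0.661 * 10140.49
= 6702.8639 Pa

6702.8639 Pa


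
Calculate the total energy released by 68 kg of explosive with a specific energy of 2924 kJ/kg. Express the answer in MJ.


198.832 MJ

Energy = mass * specific_energy / 1000
= 68 * 2924 / 1000
= 198832 / 1000
= 198.832 MJ


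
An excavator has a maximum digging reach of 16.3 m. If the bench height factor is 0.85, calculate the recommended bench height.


Bench height = reach * factor
= 16.3 * 0.85
= 13.855 m

13.855 m


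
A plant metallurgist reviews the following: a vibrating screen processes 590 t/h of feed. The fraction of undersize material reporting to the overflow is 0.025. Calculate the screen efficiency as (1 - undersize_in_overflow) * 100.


Screen efficiency = (1 - fraction of undersize in overflow) * 100
= (1 - 0.025) * 100
= 0.975 * 100
= 97.5%

97.5%


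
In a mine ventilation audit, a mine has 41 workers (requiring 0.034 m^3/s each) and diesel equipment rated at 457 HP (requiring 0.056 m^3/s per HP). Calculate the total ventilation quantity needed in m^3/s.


Airflow for workers:
Q_people = 41 * 0.034 = 1.394 m^3/s
Airflow for diesel equipment:
Q_diesel = 457 * 0.056 = 25.592 m^3/s
Total ventilation:
Q_total = 1.394 + 25.592
= 26.986 m^3/s

26.986 m^3/s


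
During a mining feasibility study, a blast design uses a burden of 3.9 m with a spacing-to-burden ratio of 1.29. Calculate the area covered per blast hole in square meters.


First, find the spacing:
Spacing = burden * ratio = 3.9 * 1.29
= 5.031 m
Then, calculate the area:
Area = burden * spacing = 3.9 * 5.031
= 19.6209 m^2

19.6209 m^2


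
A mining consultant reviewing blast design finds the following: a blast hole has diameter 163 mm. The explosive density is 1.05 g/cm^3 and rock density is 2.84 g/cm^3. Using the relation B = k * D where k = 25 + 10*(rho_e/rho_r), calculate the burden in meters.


First, compute k:
rho_e / rho_r = 1.05 / 2.84 = 0.3697183099
k = 25 + 10 * 0.3697183099 = 28.6971831
Then, compute burden:
B = k * D / 1000 = 28.6971831 * 163 / 1000
= 4677.640845 / 1000
= 4.6776 m

4.6776 m


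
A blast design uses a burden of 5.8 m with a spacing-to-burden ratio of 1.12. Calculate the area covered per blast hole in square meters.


First, find the spacing:
Spacing = burden * ratio = 5.8 * 1.12
= 6.496 m
Then, calculate the area:
Area = burden * spacing = 5.8 * 6.496
= 37.6768 m^2

37.6768 m^2


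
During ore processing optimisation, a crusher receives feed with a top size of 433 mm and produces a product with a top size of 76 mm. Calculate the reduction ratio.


Reduction ratio = feed size / product size
= 433 / 76
= 5.6974

5.6974


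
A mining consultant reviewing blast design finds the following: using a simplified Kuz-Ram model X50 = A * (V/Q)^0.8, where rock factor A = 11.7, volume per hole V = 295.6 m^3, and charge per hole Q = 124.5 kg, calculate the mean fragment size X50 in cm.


23.3676 cm

Compute V/Q:
V/Q = 295.6 / 124.5 = 2.374297189
Raise to the power 0.8:
(V/Q)^0.8 = 2.374297189^0.8 = 1.997229916
Multiply by A:
X50 = 11.7 * 1.997229916
= 23.3676 cm


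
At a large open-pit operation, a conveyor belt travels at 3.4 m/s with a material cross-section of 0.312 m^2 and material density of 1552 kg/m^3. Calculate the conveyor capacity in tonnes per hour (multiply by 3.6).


5926.9018 t/h

Volumetric flow = speed * area
= 3.4 * 0.312 = 1.0608 m^3/s
Mass flow = volumetric * density
= 1.0608 * 1552 = 1646.3616 kg/s
Convert to t/h: multiply by 3.6
Capacity = 1646.3616 * 3.6
= 5926.9018 t/h


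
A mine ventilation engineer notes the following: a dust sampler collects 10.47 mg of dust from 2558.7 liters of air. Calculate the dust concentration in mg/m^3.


Convert liters to m^3: 1 m^3 = 1000 L
Concentration = mass / volume * 1000
= 10.47 / 2558.7 * 1000
= 0.004091921679 * 1000
= 4.0919 mg/m^3

4.0919 mg/m^3


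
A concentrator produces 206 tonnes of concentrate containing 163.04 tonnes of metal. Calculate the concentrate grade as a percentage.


79.1456%

Grade = (metal in concentrate / concentrate mass) * 100
= (163.04 / 206) * 100
= 0.7914563107 * 100
= 79.1456%


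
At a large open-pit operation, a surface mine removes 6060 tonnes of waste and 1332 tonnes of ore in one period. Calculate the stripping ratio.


4.5495

Stripping ratio = waste tonnage / ore tonnage
= 6060 / 1332
= 4.5495


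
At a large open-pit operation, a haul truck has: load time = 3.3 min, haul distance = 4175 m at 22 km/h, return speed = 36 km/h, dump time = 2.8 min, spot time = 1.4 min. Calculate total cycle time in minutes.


25.8447 min

Convert haul speed to m/min: 22 * 1000/60 = 366.6666667 m/min
Haul time = 4175 / 366.6666667 = 11.38636364 min
Convert return speed to m/min: 36 * 1000/60 = 600 m/min
Return time = 4175 / 600 = 6.958333333 min
Total cycle time:
= 3.3 + 11.38636364 + 2.8 + 6.958333333 + 1.4
= 25.8447 min


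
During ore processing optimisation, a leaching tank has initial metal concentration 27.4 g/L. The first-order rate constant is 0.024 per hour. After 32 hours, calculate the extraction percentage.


53.606%

Compute the exponent:
-k * t = -0.024 * 32 = -0.768
Remaining concentration:
C = 27.4 * exp(-0.768)
= 27.4 * 0.4639400211
= 12.71195658 g/L
Extracted = 27.4 - 12.71195658 = 14.68804342 g/L
Extraction % = 14.68804342 / 27.4 * 100
= 53.606%


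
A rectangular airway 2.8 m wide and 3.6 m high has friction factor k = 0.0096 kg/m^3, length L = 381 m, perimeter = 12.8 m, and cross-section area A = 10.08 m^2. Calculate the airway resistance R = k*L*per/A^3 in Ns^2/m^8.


0.0457 Ns^2/m^8

Compute the numerator:
k * L * per = 0.0096 * 381 * 12.8
= 46.81728
Compute the denominator:
A^3 = 10.08^3 = 1024.192512
Resistance:
R = 46.81728 / 1024.192512
= 0.0457 Ns^2/m^8


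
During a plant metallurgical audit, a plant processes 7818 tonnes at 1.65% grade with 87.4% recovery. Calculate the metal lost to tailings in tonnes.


Total metal in feed:
= 7818 * 1.65 / 100 = 128.997 tonnes
Metal recovered:
= 128.997 * 87.4 / 100 = 112.743378 tonnes
Metal lost to tailings:
= 128.997 - 112.743378
= 16.2536 tonnes

16.2536 tonnes


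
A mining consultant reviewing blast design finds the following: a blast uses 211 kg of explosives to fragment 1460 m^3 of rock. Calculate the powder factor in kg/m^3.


Powder factor = explosive mass / rock volume
= 211 / 1460
= 0.1445 kg/m^3

0.1445 kg/m^3


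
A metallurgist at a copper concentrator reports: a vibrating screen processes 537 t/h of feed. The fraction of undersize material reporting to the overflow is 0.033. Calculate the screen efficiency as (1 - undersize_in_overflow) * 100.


Screen efficiency = (1 - fraction of undersize in overflow) * 100
= (1 - 0.033) * 100
= 0.967 * 100
= 96.7%

96.7%


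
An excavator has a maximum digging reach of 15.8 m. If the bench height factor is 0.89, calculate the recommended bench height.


14.062 m

Bench height = reach * factor
= 15.8 * 0.89
= 14.062 m


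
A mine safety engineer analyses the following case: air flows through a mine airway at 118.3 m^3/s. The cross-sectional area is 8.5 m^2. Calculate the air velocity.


Velocity = flow rate / cross-sectional area
= 118.3 / 8.5
= 13.9176 m/s

13.9176 m/s


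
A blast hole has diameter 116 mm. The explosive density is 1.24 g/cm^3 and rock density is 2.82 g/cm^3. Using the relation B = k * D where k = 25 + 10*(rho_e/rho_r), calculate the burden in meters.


3.4101 m

First, compute k:
rho_e / rho_r = 1.24 / 2.82 = 0.4397163121
k = 25 + 10 * 0.4397163121 = 29.39716312
Then, compute burden:
B = k * D / 1000 = 29.39716312 * 116 / 1000
= 3410.070922 / 1000
= 3.4101 m


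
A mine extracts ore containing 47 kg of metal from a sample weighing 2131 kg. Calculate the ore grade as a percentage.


Ore grade = (metal mass / ore mass) * 100
= (47 / 2131) * 100
= 0.02205537306 * 100
= 2.2055%

2.2055%


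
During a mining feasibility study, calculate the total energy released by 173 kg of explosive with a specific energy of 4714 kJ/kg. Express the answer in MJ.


815.522 MJ

Energy = mass * specific_energy / 1000
= 173 * 4714 / 1000
= 815522 / 1000
= 815.522 MJ


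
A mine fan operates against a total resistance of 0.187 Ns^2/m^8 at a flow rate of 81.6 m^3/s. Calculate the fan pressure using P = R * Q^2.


Compute Q^2:
Q^2 = 81.6^2 = 6658.56
Compute pressure:
P = R * Q^2 = 0.187 * 6658.56
= 1245.1507 Pa

1245.1507 Pa


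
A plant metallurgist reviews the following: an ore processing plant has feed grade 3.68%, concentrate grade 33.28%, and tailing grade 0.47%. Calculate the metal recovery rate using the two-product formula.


Using the two-product formula:
R = 100 * c * (f - t) / (f * (c - t))
Numerator = 100 * 33.28 * (3.68 - 0.47)
= 100 * 33.28 * 3.21
= 10682.88
Denominator = 3.68 * (33.28 - 0.47)
= 3.68 * 32.81
= 120.7408
R = 10682.88 / 120.7408
= 88.4778%

88.4778%


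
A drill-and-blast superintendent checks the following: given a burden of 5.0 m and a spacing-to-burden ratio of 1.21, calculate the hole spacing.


Spacing = burden * ratio
= 5.0 * 1.21
= 6.05 m

6.05 m


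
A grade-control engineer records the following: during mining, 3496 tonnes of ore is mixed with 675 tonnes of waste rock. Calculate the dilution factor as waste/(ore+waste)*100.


Total material = ore + waste
= 3496 + 675 = 4171 tonnes
Dilution = waste / total * 100
= 675 / 4171 * 100
= 0.161831695 * 100
= 16.1832%

16.1832%


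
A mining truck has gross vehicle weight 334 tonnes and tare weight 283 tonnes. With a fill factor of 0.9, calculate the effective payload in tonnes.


Maximum payload = gross - tare
= 334 - 283 = 51 tonnes
Effective payload = max payload * fill factor
= 51 * 0.9
= 45.9 tonnes

45.9 tonnes


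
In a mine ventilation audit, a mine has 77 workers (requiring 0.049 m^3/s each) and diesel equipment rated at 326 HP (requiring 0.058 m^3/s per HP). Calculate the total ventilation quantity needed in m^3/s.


Airflow for workers:
Q_people = 77 * 0.049 = 3.773 m^3/s
Airflow for diesel equipment:
Q_diesel = 326 * 0.058 = 18.908 m^3/s
Total ventilation:
Q_total = 3.773 + 18.908
= 22.681 m^3/s

22.681 m^3/s


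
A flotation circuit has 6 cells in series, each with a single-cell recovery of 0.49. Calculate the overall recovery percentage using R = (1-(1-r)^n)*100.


98.2404%

Complement of single-cell recovery:
1 - r = 1 - 0.49 = 0.51
Raise to power n:
(1 - r)^6 = 0.51^6 = 0.0175962878
Overall recovery:
R = (1 - 0.0175962878) * 100
= 98.2404%


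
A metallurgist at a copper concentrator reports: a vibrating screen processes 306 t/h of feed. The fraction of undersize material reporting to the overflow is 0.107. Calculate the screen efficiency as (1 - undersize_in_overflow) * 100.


Screen efficiency = (1 - fraction of undersize in overflow) * 100
= (1 - 0.107) * 100
= 0.893 * 100
= 89.3%

89.3%


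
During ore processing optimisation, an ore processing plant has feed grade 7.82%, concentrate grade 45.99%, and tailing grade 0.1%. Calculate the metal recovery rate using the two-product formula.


Using the two-product formula:
R = 100 * c * (f - t) / (f * (c - t))
Numerator = 100 * 45.99 * (7.82 - 0.1)
= 100 * 45.99 * 7.72
= 35504.28
Denominator = 7.82 * (45.99 - 0.1)
= 7.82 * 45.89
= 358.8598
R = 35504.28 / 358.8598
= 98.9364%

98.9364%


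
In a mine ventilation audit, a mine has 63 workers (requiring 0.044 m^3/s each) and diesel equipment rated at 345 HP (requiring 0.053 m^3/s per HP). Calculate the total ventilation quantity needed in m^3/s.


21.057 m^3/s

Airflow for workers:
Q_people = 63 * 0.044 = 2.772 m^3/s
Airflow for diesel equipment:
Q_diesel = 345 * 0.053 = 18.285 m^3/s
Total ventilation:
Q_total = 2.772 + 18.285
= 21.057 m^3/s


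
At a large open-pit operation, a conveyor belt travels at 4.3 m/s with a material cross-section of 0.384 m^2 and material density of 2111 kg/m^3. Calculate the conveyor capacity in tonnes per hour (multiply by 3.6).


12548.4595 t/h

Volumetric flow = speed * area
= 4.3 * 0.384 = 1.6512 m^3/s
Mass flow = volumetric * density
= 1.6512 * 2111 = 3485.6832 kg/s
Convert to t/h: multiply by 3.6
Capacity = 3485.6832 * 3.6
= 12548.4595 t/h


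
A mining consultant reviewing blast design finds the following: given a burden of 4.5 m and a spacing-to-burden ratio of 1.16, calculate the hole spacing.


5.22 m

Spacing = burden * ratio
= 4.5 * 1.16
= 5.22 m


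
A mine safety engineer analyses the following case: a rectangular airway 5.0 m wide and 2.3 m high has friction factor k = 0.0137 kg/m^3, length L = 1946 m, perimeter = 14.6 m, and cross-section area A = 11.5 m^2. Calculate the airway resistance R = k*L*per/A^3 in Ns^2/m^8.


0.2559 Ns^2/m^8

Compute the numerator:
k * L * per = 0.0137 * 1946 * 14.6
= 389.23892
Compute the denominator:
A^3 = 11.5^3 = 1520.875
Resistance:
R = 389.23892 / 1520.875
= 0.2559 Ns^2/m^8


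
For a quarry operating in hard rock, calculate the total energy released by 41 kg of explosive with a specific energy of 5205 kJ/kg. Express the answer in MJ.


Energy = mass * specific_energy / 1000
= 41 * 5205 / 1000
= 213405 / 1000
= 213.405 MJ

213.405 MJ


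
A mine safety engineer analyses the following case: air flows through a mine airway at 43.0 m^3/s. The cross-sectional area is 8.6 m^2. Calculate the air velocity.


5.0 m/s

Velocity = flow rate / cross-sectional area
= 43.0 / 8.6
= 5.0 m/s


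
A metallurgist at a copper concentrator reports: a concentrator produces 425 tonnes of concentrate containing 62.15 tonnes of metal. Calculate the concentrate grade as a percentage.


Grade = (metal in concentrate / concentrate mass) * 100
= (62.15 / 425) * 100
= 0.1462352941 * 100
= 14.6235%

14.6235%


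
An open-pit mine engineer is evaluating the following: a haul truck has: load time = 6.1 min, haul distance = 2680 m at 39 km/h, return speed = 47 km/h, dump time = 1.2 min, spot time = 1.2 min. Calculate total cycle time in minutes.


16.0444 min

Convert haul speed to m/min: 39 * 1000/60 = 650 m/min
Haul time = 2680 / 650 = 4.123076923 min
Convert return speed to m/min: 47 * 1000/60 = 783.3333333 m/min
Return time = 2680 / 783.3333333 = 3.421276596 min
Total cycle time:
= 6.1 + 4.123076923 + 1.2 + 3.421276596 + 1.2
= 16.0444 min


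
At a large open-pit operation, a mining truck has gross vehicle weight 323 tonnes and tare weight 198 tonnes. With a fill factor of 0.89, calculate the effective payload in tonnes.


Maximum payload = gross - tare
= 323 - 198 = 125 tonnes
Effective payload = max payload * fill factor
= 125 * 0.89
= 111.25 tonnes

111.25 tonnes


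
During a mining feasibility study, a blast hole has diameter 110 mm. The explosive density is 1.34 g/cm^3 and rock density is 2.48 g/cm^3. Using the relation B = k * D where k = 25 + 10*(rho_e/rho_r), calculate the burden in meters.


First, compute k:
rho_e / rho_r = 1.34 / 2.48 = 0.5403225806
k = 25 + 10 * 0.5403225806 = 30.40322581
Then, compute burden:
B = k * D / 1000 = 30.40322581 * 110 / 1000
= 3344.354839 / 1000
= 3.3444 m

3.3444 m


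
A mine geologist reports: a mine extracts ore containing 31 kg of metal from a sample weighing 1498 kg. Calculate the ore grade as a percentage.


2.0694%

Ore grade = (metal mass / ore mass) * 100
= (31 / 1498) * 100
= 0.02069425901 * 100
= 2.0694%


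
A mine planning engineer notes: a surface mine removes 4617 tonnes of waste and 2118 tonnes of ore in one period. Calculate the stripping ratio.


2.1799

Stripping ratio = waste tonnage / ore tonnage
= 4617 / 2118
= 2.1799


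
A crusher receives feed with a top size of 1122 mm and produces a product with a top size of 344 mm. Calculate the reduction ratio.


3.2616

Reduction ratio = feed size / product size
= 1122 / 344
= 3.2616


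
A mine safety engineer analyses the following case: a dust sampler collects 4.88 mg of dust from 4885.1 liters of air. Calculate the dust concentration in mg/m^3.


0.999 mg/m^3

Convert liters to m^3: 1 m^3 = 1000 L
Concentration = mass / volume * 1000
= 4.88 / 4885.1 * 1000
= 0.0009989560091 * 1000
= 0.999 mg/m^3


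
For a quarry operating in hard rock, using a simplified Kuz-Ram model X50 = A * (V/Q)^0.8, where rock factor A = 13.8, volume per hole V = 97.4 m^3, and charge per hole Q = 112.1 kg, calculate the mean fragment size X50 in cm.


12.3322 cm

Compute V/Q:
V/Q = 97.4 / 112.1 = 0.868867083
Raise to the power 0.8:
(V/Q)^0.8 = 0.868867083^0.8 = 0.8936401554
Multiply by A:
X50 = 13.8 * 0.8936401554
= 12.3322 cm


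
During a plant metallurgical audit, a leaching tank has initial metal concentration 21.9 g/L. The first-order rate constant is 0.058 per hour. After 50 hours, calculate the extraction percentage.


94.4977%

Compute the exponent:
-k * t = -0.058 * 50 = -2.9
Remaining concentration:
C = 21.9 * exp(-2.9)
= 21.9 * 0.05502322006
= 1.205008519 g/L
Extracted = 21.9 - 1.205008519 = 20.69499148 g/L
Extraction % = 20.69499148 / 21.9 * 100
= 94.4977%


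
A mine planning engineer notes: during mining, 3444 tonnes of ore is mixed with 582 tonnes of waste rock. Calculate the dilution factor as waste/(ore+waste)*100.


14.456%

Total material = ore + waste
= 3444 + 582 = 4026 tonnes
Dilution = waste / total * 100
= 582 / 4026 * 100
= 0.1445603577 * 100
= 14.456%


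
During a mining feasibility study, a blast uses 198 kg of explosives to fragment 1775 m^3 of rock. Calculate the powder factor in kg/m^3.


0.1115 kg/m^3

Powder factor = explosive mass / rock volume
= 198 / 1775
= 0.1115 kg/m^3


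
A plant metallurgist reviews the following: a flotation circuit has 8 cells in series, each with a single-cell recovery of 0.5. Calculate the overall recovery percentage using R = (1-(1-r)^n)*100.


Complement of single-cell recovery:
1 - r = 1 - 0.5 = 0.5
Raise to power n:
(1 - r)^8 = 0.5^8 = 0.00390625
Overall recovery:
R = (1 - 0.00390625) * 100
= 99.6094%

99.6094%


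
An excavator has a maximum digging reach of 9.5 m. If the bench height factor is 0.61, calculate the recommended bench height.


Bench height = reach * factor
= 9.5 * 0.61
= 5.795 m

5.795 m


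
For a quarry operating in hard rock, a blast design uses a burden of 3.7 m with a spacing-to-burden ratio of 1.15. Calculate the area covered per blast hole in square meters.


First, find the spacing:
Spacing = burden * ratio = 3.7 * 1.15
= 4.255 m
Then, calculate the area:
Area = burden * spacing = 3.7 * 4.255
= 15.7435 m^2

15.7435 m^2


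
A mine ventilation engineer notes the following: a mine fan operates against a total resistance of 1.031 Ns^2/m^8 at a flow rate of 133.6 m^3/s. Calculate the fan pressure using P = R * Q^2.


18402.2778 Pa

Compute Q^2:
Q^2 = 133.6^2 = 17848.96
Compute pressure:
P = R * Q^2 = 1.031 * 17848.96
= 18402.2778 Pa


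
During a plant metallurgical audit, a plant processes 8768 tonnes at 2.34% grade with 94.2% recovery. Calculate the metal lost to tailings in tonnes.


Total metal in feed:
= 8768 * 2.34 / 100 = 205.1712 tonnes
Metal recovered:
= 205.1712 * 94.2 / 100 = 193.2712704 tonnes
Metal lost to tailings:
= 205.1712 - 193.2712704
= 11.8999 tonnes

11.8999 tonnes


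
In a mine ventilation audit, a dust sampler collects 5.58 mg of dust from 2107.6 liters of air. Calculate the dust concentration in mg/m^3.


Convert liters to m^3: 1 m^3 = 1000 L
Concentration = mass / volume * 1000
= 5.58 / 2107.6 * 1000
= 0.002647561207 * 1000
= 2.6476 mg/m^3

2.6476 mg/m^3


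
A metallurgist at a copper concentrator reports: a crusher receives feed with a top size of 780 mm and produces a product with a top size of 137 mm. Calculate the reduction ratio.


5.6934

Reduction ratio = feed size / product size
= 780 / 137
= 5.6934


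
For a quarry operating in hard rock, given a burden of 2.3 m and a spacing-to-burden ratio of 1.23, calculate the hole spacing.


2.829 m

Spacing = burden * ratio
= 2.3 * 1.23
= 2.829 m


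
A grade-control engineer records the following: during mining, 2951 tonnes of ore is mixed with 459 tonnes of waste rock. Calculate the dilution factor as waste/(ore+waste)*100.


Total material = ore + waste
= 2951 + 459 = 3410 tonnes
Dilution = waste / total * 100
= 459 / 3410 * 100
= 0.1346041056 * 100
= 13.4604%

13.4604%


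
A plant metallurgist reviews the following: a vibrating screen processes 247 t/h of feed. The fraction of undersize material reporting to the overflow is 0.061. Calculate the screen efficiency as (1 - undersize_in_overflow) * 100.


93.9%

Screen efficiency = (1 - fraction of undersize in overflow) * 100
= (1 - 0.061) * 100
= 0.939 * 100
= 93.9%


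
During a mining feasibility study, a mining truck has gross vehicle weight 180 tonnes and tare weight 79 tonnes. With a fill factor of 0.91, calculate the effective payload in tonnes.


91.91 tonnes

Maximum payload = gross - tare
= 180 - 79 = 101 tonnes
Effective payload = max payload * fill factor
= 101 * 0.91
= 91.91 tonnes


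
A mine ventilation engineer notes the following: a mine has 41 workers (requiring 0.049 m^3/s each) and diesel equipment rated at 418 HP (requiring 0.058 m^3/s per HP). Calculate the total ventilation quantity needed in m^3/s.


26.253 m^3/s

Airflow for workers:
Q_people = 41 * 0.049 = 2.009 m^3/s
Airflow for diesel equipment:
Q_diesel = 418 * 0.058 = 24.244 m^3/s
Total ventilation:
Q_total = 2.009 + 24.244
= 26.253 m^3/s


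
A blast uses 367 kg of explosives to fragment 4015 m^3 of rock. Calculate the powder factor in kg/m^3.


Powder factor = explosive mass / rock volume
= 367 / 4015
= 0.0914 kg/m^3

0.0914 kg/m^3


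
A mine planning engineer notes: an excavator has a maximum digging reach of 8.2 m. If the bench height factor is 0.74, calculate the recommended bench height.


6.068 m

Bench height = reach * factor
= 8.2 * 0.74
= 6.068 m


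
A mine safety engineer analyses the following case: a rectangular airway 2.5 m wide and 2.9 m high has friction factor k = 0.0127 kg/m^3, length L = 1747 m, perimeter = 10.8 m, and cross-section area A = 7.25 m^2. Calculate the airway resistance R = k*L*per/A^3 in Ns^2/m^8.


Compute the numerator:
k * L * per = 0.0127 * 1747 * 10.8
= 239.61852
Compute the denominator:
A^3 = 7.25^3 = 381.078125
Resistance:
R = 239.61852 / 381.078125
= 0.6288 Ns^2/m^8

0.6288 Ns^2/m^8


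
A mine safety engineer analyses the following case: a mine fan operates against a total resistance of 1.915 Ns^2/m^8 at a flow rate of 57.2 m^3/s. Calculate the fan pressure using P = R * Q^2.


6265.5736 Pa

Compute Q^2:
Q^2 = 57.2^2 = 3271.84
Compute pressure:
P = R * Q^2 = 1.915 * 3271.84
= 6265.5736 Pa


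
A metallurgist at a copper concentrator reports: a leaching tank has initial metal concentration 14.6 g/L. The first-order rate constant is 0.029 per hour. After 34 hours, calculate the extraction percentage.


Compute the exponent:
-k * t = -0.029 * 34 = -0.986
Remaining concentration:
C = 14.6 * exp(-0.986)
= 14.6 * 0.3730659744
= 5.446763226 g/L
Extracted = 14.6 - 5.446763226 = 9.153236774 g/L
Extraction % = 9.153236774 / 14.6 * 100
= 62.6934%

62.6934%


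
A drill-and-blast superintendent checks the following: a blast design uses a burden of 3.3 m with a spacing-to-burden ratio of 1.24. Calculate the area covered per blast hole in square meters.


First, find the spacing:
Spacing = burden * ratio = 3.3 * 1.24
= 4.092 m
Then, calculate the area:
Area = burden * spacing = 3.3 * 4.092
= 13.5036 m^2

13.5036 m^2


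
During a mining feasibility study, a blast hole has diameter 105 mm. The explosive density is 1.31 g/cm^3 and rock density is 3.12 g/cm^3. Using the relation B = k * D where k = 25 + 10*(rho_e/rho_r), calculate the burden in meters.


First, compute k:
rho_e / rho_r = 1.31 / 3.12 = 0.4198717949
k = 25 + 10 * 0.4198717949 = 29.19871795
Then, compute burden:
B = k * D / 1000 = 29.19871795 * 105 / 1000
= 3065.865385 / 1000
= 3.0659 m

3.0659 m


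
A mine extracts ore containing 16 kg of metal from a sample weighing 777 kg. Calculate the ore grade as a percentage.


2.0592%

Ore grade = (metal mass / ore mass) * 100
= (16 / 777) * 100
= 0.02059202059 * 100
= 2.0592%


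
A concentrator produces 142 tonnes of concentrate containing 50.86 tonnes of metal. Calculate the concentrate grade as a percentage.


35.8169%

Grade = (metal in concentrate / concentrate mass) * 100
= (50.86 / 142) * 100
= 0.3581690141 * 100
= 35.8169%


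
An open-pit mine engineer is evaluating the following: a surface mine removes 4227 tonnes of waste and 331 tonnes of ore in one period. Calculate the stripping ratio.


Stripping ratio = waste tonnage / ore tonnage
= 4227 / 331
= 12.7704

12.7704


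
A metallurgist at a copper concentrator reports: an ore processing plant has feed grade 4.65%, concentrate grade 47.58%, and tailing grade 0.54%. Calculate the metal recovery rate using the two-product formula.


89.4017%

Using the two-product formula:
R = 100 * c * (f - t) / (f * (c - t))
Numerator = 100 * 47.58 * (4.65 - 0.54)
= 100 * 47.58 * 4.11
= 19555.38
Denominator = 4.65 * (47.58 - 0.54)
= 4.65 * 47.04
= 218.736
R = 19555.38 / 218.736
= 89.4017%


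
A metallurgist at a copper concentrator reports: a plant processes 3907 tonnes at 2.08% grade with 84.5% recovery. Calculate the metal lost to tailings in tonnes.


Total metal in feed:
= 3907 * 2.08 / 100 = 81.2656 tonnes
Metal recovered:
= 81.2656 * 84.5 / 100 = 68.669432 tonnes
Metal lost to tailings:
= 81.2656 - 68.669432
= 12.5962 tonnes

12.5962 tonnes


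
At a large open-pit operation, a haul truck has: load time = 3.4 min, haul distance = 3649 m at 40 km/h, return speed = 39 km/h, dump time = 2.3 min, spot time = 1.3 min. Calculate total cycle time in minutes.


18.0873 min

Convert haul speed to m/min: 40 * 1000/60 = 666.6666667 m/min
Haul time = 3649 / 666.6666667 = 5.4735 min
Convert return speed to m/min: 39 * 1000/60 = 650 m/min
Return time = 3649 / 650 = 5.613846154 min
Total cycle time:
= 3.4 + 5.4735 + 2.3 + 5.613846154 + 1.3
= 18.0873 min


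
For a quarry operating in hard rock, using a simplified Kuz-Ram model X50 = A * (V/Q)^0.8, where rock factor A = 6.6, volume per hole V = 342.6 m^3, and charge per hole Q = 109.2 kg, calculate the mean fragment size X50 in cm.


16.4739 cm

Compute V/Q:
V/Q = 342.6 / 109.2 = 3.137362637
Raise to the power 0.8:
(V/Q)^0.8 = 3.137362637^0.8 = 2.496041353
Multiply by A:
X50 = 6.6 * 2.496041353
= 16.4739 cm


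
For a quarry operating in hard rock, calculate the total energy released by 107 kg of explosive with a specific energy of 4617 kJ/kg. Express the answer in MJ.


Energy = mass * specific_energy / 1000
= 107 * 4617 / 1000
= 494019 / 1000
= 494.019 MJ

494.019 MJ


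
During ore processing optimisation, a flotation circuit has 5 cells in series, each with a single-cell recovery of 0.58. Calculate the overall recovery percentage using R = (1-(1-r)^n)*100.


98.6931%

Complement of single-cell recovery:
1 - r = 1 - 0.58 = 0.42
Raise to power n:
(1 - r)^5 = 0.42^5 = 0.0130691232
Overall recovery:
R = (1 - 0.0130691232) * 100
= 98.6931%


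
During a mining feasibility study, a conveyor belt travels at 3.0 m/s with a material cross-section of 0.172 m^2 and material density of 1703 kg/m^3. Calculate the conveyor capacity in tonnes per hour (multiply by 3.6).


Volumetric flow = speed * area
= 3.0 * 0.172 = 0.516 m^3/s
Mass flow = volumetric * density
= 0.516 * 1703 = 878.748 kg/s
Convert to t/h: multiply by 3.6
Capacity = 878.748 * 3.6
= 3163.4928 t/h

3163.4928 t/h


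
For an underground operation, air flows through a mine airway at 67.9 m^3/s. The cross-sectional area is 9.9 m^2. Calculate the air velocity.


Velocity = flow rate / cross-sectional area
= 67.9 / 9.9
= 6.8586 m/s

6.8586 m/s


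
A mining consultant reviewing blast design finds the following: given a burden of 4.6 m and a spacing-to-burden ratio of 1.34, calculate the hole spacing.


6.164 m

Spacing = burden * ratio
= 4.6 * 1.34
= 6.164 m


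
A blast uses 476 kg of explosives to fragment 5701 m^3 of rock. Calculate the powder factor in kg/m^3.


Powder factor = explosive mass / rock volume
= 476 / 5701
= 0.0835 kg/m^3

0.0835 kg/m^3


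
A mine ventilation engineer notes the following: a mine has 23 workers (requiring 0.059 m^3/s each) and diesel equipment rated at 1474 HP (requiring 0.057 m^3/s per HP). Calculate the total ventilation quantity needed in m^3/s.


Airflow for workers:
Q_people = 23 * 0.059 = 1.357 m^3/s
Airflow for diesel equipment:
Q_diesel = 1474 * 0.057 = 84.018 m^3/s
Total ventilation:
Q_total = 1.357 + 84.018
= 85.375 m^3/s

85.375 m^3/s


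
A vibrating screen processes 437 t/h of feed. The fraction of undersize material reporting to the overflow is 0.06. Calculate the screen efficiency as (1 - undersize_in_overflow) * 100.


Screen efficiency = (1 - fraction of undersize in overflow) * 100
= (1 - 0.06) * 100
= 0.94 * 100
= 94.0%

94.0%


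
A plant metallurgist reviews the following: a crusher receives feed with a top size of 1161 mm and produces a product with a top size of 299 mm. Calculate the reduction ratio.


3.8829

Reduction ratio = feed size / product size
= 1161 / 299
= 3.8829


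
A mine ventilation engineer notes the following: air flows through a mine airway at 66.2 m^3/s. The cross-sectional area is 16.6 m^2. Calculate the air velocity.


3.988 m/s

Velocity = flow rate / cross-sectional area
= 66.2 / 16.6
= 3.988 m/s


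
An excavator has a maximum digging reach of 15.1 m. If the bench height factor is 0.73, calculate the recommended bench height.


11.023 m

Bench height = reach * factor
= 15.1 * 0.73
= 11.023 m


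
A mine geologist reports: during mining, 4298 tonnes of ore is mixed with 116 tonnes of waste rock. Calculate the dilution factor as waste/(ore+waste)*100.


2.628%

Total material = ore + waste
= 4298 + 116 = 4414 tonnes
Dilution = waste / total * 100
= 116 / 4414 * 100
= 0.02628001812 * 100
= 2.628%


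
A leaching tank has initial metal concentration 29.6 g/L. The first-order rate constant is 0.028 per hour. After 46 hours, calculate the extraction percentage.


Compute the exponent:
-k * t = -0.028 * 46 = -1.288
Remaining concentration:
C = 29.6 * exp(-1.288)
= 29.6 * 0.2758218756
= 8.164327517 g/L
Extracted = 29.6 - 8.164327517 = 21.43567248 g/L
Extraction % = 21.43567248 / 29.6 * 100
= 72.4178%

72.4178%


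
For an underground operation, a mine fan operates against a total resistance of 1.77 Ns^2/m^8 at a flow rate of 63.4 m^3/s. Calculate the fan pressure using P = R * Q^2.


7114.6212 Pa

Compute Q^2:
Q^2 = 63.4^2 = 4019.56
Compute pressure:
P = R * Q^2 = 1.77 * 4019.56
= 7114.6212 Pa


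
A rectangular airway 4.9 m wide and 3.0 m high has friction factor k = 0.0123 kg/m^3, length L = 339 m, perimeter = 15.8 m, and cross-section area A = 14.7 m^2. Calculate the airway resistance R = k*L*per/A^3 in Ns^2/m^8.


Compute the numerator:
k * L * per = 0.0123 * 339 * 15.8
= 65.88126
Compute the denominator:
A^3 = 14.7^3 = 3176.523
Resistance:
R = 65.88126 / 3176.523
= 0.0207 Ns^2/m^8

0.0207 Ns^2/m^8


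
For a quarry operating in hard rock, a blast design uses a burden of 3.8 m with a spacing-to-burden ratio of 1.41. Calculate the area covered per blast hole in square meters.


First, find the spacing:
Spacing = burden * ratio = 3.8 * 1.41
= 5.358 m
Then, calculate the area:
Area = burden * spacing = 3.8 * 5.358
= 20.3604 m^2

20.3604 m^2


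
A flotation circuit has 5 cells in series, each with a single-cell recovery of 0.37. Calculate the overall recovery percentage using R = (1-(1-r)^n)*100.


Complement of single-cell recovery:
1 - r = 1 - 0.37 = 0.63
Raise to power n:
(1 - r)^5 = 0.63^5 = 0.0992436543
Overall recovery:
R = (1 - 0.0992436543) * 100
= 90.0756%

90.0756%


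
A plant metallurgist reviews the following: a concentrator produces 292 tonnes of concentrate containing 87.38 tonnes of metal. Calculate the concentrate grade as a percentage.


Grade = (metal in concentrate / concentrate mass) * 100
= (87.38 / 292) * 100
= 0.2992465753 * 100
= 29.9247%

29.9247%


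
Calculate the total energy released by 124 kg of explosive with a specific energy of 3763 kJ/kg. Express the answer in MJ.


466.612 MJ

Energy = mass * specific_energy / 1000
= 124 * 3763 / 1000
= 466612 / 1000
= 466.612 MJ


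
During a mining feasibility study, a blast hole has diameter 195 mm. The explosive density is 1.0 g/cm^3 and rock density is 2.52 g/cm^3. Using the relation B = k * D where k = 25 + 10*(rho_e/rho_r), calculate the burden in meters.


First, compute k:
rho_e / rho_r = 1.0 / 2.52 = 0.3968253968
k = 25 + 10 * 0.3968253968 = 28.96825397
Then, compute burden:
B = k * D / 1000 = 28.96825397 * 195 / 1000
= 5648.809524 / 1000
= 5.6488 m

5.6488 m


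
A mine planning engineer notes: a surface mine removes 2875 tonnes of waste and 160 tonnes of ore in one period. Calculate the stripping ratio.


Stripping ratio = waste tonnage / ore tonnage
= 2875 / 160
= 17.9688

17.9688


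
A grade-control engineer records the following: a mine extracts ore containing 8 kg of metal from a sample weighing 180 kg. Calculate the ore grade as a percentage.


Ore grade = (metal mass / ore mass) * 100
= (8 / 180) * 100
= 0.04444444444 * 100
= 4.4444%

4.4444%


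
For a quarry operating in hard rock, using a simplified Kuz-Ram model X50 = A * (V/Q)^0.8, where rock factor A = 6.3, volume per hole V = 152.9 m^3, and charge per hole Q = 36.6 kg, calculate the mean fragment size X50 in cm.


Compute V/Q:
V/Q = 152.9 / 36.6 = 4.177595628
Raise to the power 0.8:
(V/Q)^0.8 = 4.177595628^0.8 = 3.138637216
Multiply by A:
X50 = 6.3 * 3.138637216
= 19.7734 cm

19.7734 cm
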